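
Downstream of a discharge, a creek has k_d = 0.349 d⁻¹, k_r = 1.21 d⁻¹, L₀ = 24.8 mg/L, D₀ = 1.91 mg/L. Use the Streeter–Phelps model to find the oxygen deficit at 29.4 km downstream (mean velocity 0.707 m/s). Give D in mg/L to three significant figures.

D ≈ 3.95 mg/L

Travel time t = x/v = 29.4 km / (0.707 m/s) = 29400 m / 0.707 m/s = 41580 s = 0.4813 d.
k_d L₀/(k_r−k_d) = 0.349×24.8/(1.21−0.349) = 8.655/0.8610 = 10.05 mg/L.
e^(−k_d t) = e^(−0.349×0.4813) = 0.8454; e^(−k_r t) = e^(−1.21×0.4813) = 0.5586.
D = 10.05 × (0.8454 − 0.5586) + 1.91 × 0.5586 = 2.883 + 1.067 = 3.950 mg/L.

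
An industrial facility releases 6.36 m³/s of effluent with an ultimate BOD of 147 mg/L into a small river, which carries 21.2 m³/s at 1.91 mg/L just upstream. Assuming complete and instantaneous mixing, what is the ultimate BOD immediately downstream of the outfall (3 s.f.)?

Flow-weighted mixing: C = (Q_r C_r + Q_w C_w)/(Q_r + Q_w)
= (21.2×1.91 + 6.36×147)/(21.2 + 6.36) = 975.4/27.56 = 35.39 mg/L.

35.4 mg/L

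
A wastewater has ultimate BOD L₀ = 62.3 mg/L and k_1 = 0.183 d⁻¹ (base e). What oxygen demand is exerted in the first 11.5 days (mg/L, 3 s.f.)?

y_t = L₀(1 − e^(−k_1 t)) = 62.3 × (1 − e^(−0.183×11.5))
= 62.3 × (1 − 0.1219) = 62.3 × 0.8781 = 54.71 mg/L.

y ≈ 54.7 mg/L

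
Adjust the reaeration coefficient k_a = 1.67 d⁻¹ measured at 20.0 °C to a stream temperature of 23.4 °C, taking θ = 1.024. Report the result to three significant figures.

k_a ≈ 1.81 d⁻¹

k_a(T₂) = k_a(T₁) · θ^(T₂−T₁) = 1.67 × 1.024^(23.4−20.0)
= 1.67 × 1.024^3.40 = 1.67 × 1.084 = 1.810 d⁻¹.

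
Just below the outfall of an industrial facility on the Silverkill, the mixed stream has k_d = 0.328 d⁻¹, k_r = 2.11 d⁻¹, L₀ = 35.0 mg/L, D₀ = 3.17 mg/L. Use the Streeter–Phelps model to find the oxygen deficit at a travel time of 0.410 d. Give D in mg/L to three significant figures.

k_d L₀/(k_r−k_d) = 0.328×35.0/(2.11−0.328) = 11.48/1.782 = 6.442 mg/L.
e^(−k_d t) = e^(−0.328×0.4100) = 0.8742; e^(−k_r t) = e^(−2.11×0.4100) = 0.4210.
D = 6.442 × (0.8742 − 0.4210) + 3.17 × 0.4210 = 2.919 + 1.335 = 4.254 mg/L.

D ≈ 4.25 mg/L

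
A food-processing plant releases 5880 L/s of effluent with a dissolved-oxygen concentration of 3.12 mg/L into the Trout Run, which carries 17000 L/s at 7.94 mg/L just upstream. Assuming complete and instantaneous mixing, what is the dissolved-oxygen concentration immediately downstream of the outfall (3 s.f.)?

Flow-weighted mixing: C = (Q_r C_r + Q_w C_w)/(Q_r + Q_w)
= (17000×7.94 + 5880×3.12)/(17000 + 5880) = 153300/22880 = 6.701 mg/L.

6.70 mg/L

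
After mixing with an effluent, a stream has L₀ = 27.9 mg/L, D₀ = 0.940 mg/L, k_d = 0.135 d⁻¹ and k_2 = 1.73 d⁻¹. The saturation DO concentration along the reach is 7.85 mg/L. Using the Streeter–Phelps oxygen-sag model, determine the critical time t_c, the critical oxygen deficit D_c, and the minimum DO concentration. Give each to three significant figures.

t_c ≈ 1.28 d; D_c ≈ 1.83 mg/L; min DO ≈ 6.02 mg/L

t_c = [1/(k_2−k_d)] ln[(k_2/k_d)(1 − D₀(k_2−k_d)/(k_d L₀))]
= [1/(1.73−0.135)] ln[(1.73/0.135)(1 − 0.940×1.595/(0.135×27.9))]
= (1/1.595) ln[12.81 × 0.6019] = 0.6270 × ln(7.714) = 0.6270 × 2.043 = 1.281 d.
D_c = (k_d/k_2) L₀ e^(−k_d t_c) = (0.135/1.73) × 27.9 × e^(−0.135×1.281) = 0.07803 × 27.9 × 0.8412 = 1.831 mg/L.
Minimum DO = C_s − D_c = 7.85 − 1.831 = 6.019 mg/L.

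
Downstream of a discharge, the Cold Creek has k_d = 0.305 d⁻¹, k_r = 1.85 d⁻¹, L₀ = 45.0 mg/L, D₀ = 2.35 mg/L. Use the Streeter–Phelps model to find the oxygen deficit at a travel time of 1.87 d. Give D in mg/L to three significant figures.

k_d L₀/(k_r−k_d) = 0.305×45.0/(1.85−0.305) = 13.72/1.545 = 8.883 mg/L.
e^(−k_d t) = e^(−0.305×1.870) = 0.5653; e^(−k_r t) = e^(−1.85×1.870) = 0.03145.
D = 8.883 × (0.5653 − 0.03145) + 2.35 × 0.03145 = 4.743 + 0.07390 = 4.817 mg/L.

D ≈ 4.82 mg/L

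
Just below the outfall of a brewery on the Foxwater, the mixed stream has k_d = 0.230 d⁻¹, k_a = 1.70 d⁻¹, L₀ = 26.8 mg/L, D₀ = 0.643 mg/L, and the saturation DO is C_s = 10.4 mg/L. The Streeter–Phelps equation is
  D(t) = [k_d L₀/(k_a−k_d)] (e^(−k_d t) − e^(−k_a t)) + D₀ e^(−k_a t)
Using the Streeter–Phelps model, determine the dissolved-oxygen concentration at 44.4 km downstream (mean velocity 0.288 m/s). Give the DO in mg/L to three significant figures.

Travel time t = x/v = 44.4 km / (0.288 m/s) = 44400 m / 0.288 m/s = 154200 s = 1.784 d.
k_d L₀/(k_a−k_d) = 0.230×26.8/(1.70−0.230) = 6.164/1.470 = 4.193 mg/L.
e^(−k_d t) = e^(−0.230×1.784) = 0.6634; e^(−k_a t) = e^(−1.70×1.784) = 0.04815.
D = 4.193 × (0.6634 − 0.04815) + 0.643 × 0.04815 = 2.580 + 0.03096 = 2.611 mg/L.
DO = C_s − D = 10.4 − 2.611 = 7.789 mg/L.

DO ≈ 7.79 mg/L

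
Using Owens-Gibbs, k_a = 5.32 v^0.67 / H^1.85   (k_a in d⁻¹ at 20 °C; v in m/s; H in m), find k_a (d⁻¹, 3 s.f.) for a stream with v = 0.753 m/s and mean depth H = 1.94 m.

k_a = 5.32 × 0.753^0.67 / 1.94^1.85 = 5.32 × 0.8269 / 3.407 = 1.291 d⁻¹.

k_a ≈ 1.29 d⁻¹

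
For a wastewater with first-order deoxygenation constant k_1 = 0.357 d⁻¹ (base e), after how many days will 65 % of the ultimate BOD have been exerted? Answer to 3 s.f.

y/L₀ = 1 − e^(−k_1 t) = 0.65 ⇒ e^(−k_1 t) = 0.350
t = −ln(0.350) / 0.357 = 1.050 / 0.357 = 2.941 d.

t ≈ 2.94 d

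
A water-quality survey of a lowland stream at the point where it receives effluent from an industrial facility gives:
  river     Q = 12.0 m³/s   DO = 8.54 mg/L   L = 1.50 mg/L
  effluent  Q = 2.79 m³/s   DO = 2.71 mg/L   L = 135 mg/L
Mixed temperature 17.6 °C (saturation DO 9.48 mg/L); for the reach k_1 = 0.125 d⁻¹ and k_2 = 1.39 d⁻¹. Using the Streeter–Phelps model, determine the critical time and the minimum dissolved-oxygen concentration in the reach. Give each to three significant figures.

Mixed DO = (12.0×8.54 + 2.79×2.71)/(12.0+2.79) = 110.0/14.79 = 7.440 mg/L.
Mixed L₀ = (12.0×1.50 + 2.79×135)/(14.79) = 394.6/14.79 = 26.68 mg/L.
Initial deficit D₀ = C_s − DO₀ = 9.48 − 7.440 = 2.040 mg/L.
t_c = (1/1.265) ln[(1.39/0.125)(1 − 2.040×1.265/(0.125×26.68))] = 0.7905 × ln(2.518) = 0.7299 d.
D_c = (0.125/1.39) × 26.68 × e^(−0.125×0.7299) = 0.08993 × 26.68 × 0.9128 = 2.190 mg/L.
Minimum DO = 9.48 − 2.190 = 7.290 mg/L.

t_c ≈ 0.730 d; minimum DO ≈ 7.29 mg/L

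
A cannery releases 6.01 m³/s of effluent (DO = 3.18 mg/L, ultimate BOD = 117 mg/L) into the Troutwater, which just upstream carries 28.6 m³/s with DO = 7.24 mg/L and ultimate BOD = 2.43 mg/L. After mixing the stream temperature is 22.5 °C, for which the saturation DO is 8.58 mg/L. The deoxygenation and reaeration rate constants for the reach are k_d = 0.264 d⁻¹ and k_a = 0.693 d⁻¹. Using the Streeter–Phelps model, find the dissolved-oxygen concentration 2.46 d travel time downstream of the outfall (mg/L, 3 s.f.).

Mixed DO = (28.6×7.24 + 6.01×3.18)/(28.6+6.01) = 226.2/34.61 = 6.535 mg/L.
Mixed L₀ = (28.6×2.43 + 6.01×117)/(34.61) = 772.7/34.61 = 22.32 mg/L.
Initial deficit D₀ = C_s − DO₀ = 8.58 − 6.535 = 2.045 mg/L.
D(2.46) = [0.264×22.32/(0.693−0.264)](e^(−0.264×2.46) − e^(−0.693×2.46)) + 2.045 e^(−0.693×2.46)
= 13.74 × (0.5223 − 0.1818) + 2.045 × 0.1818 = 5.050 mg/L.
DO = 8.58 − 5.050 = 3.530 mg/L.

DO ≈ 3.53 mg/L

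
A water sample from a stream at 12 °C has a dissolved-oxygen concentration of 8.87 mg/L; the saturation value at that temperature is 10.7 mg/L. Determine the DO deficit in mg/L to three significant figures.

D = C_s − C = 10.7 − 8.87 = 1.83 mg/L.

D ≈ 1.83 mg/L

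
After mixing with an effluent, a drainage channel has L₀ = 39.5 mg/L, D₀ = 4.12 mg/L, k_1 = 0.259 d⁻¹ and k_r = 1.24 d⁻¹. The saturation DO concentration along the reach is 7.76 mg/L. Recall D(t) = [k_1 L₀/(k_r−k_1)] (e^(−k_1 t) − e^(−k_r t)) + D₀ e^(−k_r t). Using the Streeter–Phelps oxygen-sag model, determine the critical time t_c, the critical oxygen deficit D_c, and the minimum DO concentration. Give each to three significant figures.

t_c ≈ 1.08 d; D_c ≈ 6.23 mg/L; min DO ≈ 1.53 mg/L

t_c = [1/(k_r−k_1)] ln[(k_r/k_1)(1 − D₀(k_r−k_1)/(k_1 L₀))]
= [1/(1.24−0.259)] ln[(1.24/0.259)(1 − 4.12×0.9810/(0.259×39.5))]
= (1/0.9810) ln[4.788 × 0.6049] = 1.019 × ln(2.896) = 1.019 × 1.063 = 1.084 d.
D_c = (k_1/k_r) L₀ e^(−k_1 t_c) = (0.259/1.24) × 39.5 × e^(−0.259×1.084) = 0.2089 × 39.5 × 0.7552 = 6.231 mg/L.
Minimum DO = C_s − D_c = 7.76 − 6.231 = 1.529 mg/L.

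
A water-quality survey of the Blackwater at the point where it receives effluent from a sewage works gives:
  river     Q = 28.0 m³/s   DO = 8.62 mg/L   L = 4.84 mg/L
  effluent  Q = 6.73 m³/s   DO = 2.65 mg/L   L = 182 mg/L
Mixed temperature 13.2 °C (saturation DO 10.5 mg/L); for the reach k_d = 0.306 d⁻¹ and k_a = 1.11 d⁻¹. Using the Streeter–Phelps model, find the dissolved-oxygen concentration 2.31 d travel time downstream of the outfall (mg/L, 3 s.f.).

DO ≈ 4.06 mg/L

Mixed DO = (28.0×8.62 + 6.73×2.65)/(28.0+6.73) = 259.2/34.73 = 7.463 mg/L.
Mixed L₀ = (28.0×4.84 + 6.73×182)/(34.73) = 1360/34.73 = 39.17 mg/L.
Initial deficit D₀ = C_s − DO₀ = 10.5 − 7.463 = 3.037 mg/L.
D(2.31) = [0.306×39.17/(1.11−0.306)](e^(−0.306×2.31) − e^(−1.11×2.31)) + 3.037 e^(−1.11×2.31)
= 14.91 × (0.4932 − 0.07699) + 3.037 × 0.07699 = 6.439 mg/L.
DO = 10.5 − 6.439 = 4.061 mg/L.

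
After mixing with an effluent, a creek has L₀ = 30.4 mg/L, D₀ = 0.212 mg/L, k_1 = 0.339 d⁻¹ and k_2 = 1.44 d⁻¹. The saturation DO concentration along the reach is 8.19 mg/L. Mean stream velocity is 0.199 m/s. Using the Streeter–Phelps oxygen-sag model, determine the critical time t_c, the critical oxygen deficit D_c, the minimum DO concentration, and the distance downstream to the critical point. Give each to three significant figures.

t_c = [1/(k_2−k_1)] ln[(k_2/k_1)(1 − D₀(k_2−k_1)/(k_1 L₀))]
= [1/(1.44−0.339)] ln[(1.44/0.339)(1 − 0.212×1.101/(0.339×30.4))]
= (1/1.101) ln[4.248 × 0.9774] = 0.9083 × ln(4.152) = 0.9083 × 1.423 = 1.293 d.
D_c = (k_1/k_2) L₀ e^(−k_1 t_c) = (0.339/1.44) × 30.4 × e^(−0.339×1.293) = 0.2354 × 30.4 × 0.6451 = 4.617 mg/L.
Minimum DO = C_s − D_c = 8.19 − 4.617 = 3.573 mg/L.
x_c = v t_c = 0.199 m/s × 1.293 d × 86400 s/d = 22230 m ≈ 22.2 km.

t_c ≈ 1.29 d; D_c ≈ 4.62 mg/L; min DO ≈ 3.57 mg/L; x_c ≈ 22.2 km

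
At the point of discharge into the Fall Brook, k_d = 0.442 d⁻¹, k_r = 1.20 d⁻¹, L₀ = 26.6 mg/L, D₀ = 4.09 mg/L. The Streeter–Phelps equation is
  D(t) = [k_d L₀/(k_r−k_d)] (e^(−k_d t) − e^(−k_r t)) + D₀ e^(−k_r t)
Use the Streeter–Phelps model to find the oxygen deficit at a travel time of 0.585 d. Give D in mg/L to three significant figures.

D ≈ 6.32 mg/L

k_d L₀/(k_r−k_d) = 0.442×26.6/(1.20−0.442) = 11.76/0.7580 = 15.51 mg/L.
e^(−k_d t) = e^(−0.442×0.5850) = 0.7722; e^(−k_r t) = e^(−1.20×0.5850) = 0.4956.
D = 15.51 × (0.7722 − 0.4956) + 4.09 × 0.4956 = 4.290 + 2.027 = 6.317 mg/L.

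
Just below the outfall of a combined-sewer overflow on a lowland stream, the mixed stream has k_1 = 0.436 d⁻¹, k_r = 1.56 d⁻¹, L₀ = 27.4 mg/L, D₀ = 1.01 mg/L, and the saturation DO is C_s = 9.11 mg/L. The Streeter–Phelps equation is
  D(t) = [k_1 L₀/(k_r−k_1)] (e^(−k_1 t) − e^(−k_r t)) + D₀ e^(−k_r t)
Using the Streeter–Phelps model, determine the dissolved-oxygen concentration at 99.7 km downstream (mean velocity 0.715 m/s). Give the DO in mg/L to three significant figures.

DO ≈ 4.63 mg/L

Travel time t = x/v = 99.7 km / (0.715 m/s) = 99700 m / 0.715 m/s = 139400 s = 1.614 d.
k_1 L₀/(k_r−k_1) = 0.436×27.4/(1.56−0.436) = 11.95/1.124 = 10.63 mg/L.
e^(−k_1 t) = e^(−0.436×1.614) = 0.4948; e^(−k_r t) = e^(−1.56×1.614) = 0.08065.
D = 10.63 × (0.4948 − 0.08065) + 1.01 × 0.08065 = 4.402 + 0.08145 = 4.483 mg/L.
DO = C_s − D = 9.11 − 4.483 = 4.627 mg/L.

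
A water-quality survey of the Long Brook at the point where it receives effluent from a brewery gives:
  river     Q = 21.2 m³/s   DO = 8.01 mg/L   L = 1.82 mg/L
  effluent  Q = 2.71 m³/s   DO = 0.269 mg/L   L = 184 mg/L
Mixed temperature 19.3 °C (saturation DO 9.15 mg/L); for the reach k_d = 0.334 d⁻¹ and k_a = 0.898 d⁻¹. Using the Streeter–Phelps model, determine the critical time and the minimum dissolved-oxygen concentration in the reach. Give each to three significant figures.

t_c ≈ 1.46 d; minimum DO ≈ 4.02 mg/L

Mixed DO = (21.2×8.01 + 2.71×0.269)/(21.2+2.71) = 170.5/23.91 = 7.133 mg/L.
Mixed L₀ = (21.2×1.82 + 2.71×184)/(23.91) = 537.2/23.91 = 22.47 mg/L.
Initial deficit D₀ = C_s − DO₀ = 9.15 − 7.133 = 2.017 mg/L.
t_c = (1/0.5640) ln[(0.898/0.334)(1 − 2.017×0.5640/(0.334×22.47))] = 1.773 × ln(2.281) = 1.462 d.
D_c = (0.334/0.898) × 22.47 × e^(−0.334×1.462) = 0.3719 × 22.47 × 0.6136 = 5.128 mg/L.
Minimum DO = 9.15 − 5.128 = 4.022 mg/L.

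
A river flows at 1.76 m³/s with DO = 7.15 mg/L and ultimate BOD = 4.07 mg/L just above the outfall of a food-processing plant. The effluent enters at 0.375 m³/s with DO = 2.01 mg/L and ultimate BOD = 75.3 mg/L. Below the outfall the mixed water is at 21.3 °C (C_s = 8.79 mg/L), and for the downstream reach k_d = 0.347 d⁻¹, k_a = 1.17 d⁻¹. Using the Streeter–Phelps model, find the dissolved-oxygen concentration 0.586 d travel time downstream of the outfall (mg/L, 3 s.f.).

DO ≈ 5.33 mg/L

Mixed DO = (1.76×7.15 + 0.375×2.01)/(1.76+0.375) = 13.34/2.135 = 6.247 mg/L.
Mixed L₀ = (1.76×4.07 + 0.375×75.3)/(2.135) = 35.40/2.135 = 16.58 mg/L.
Initial deficit D₀ = C_s − DO₀ = 8.79 − 6.247 = 2.543 mg/L.
D(0.586) = [0.347×16.58/(1.17−0.347)](e^(−0.347×0.586) − e^(−1.17×0.586)) + 2.543 e^(−1.17×0.586)
= 6.991 × (0.8160 − 0.5038) + 2.543 × 0.5038 = 3.464 mg/L.
DO = 8.79 − 3.464 = 5.326 mg/L.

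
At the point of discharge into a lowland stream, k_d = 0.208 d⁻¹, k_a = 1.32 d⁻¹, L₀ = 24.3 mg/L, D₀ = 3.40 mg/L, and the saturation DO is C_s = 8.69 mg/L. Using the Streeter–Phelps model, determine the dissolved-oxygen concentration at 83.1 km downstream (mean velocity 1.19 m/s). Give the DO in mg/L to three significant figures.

DO ≈ 5.24 mg/L

Travel time t = x/v = 83.1 km / (1.19 m/s) = 83100 m / 1.19 m/s = 69830 s = 0.8082 d.
k_d L₀/(k_a−k_d) = 0.208×24.3/(1.32−0.208) = 5.054/1.112 = 4.545 mg/L.
e^(−k_d t) = e^(−0.208×0.8082) = 0.8453; e^(−k_a t) = e^(−1.32×0.8082) = 0.3441.
D = 4.545 × (0.8453 − 0.3441) + 3.40 × 0.3441 = 2.278 + 1.170 = 3.448 mg/L.
DO = C_s − D = 8.69 − 3.448 = 5.242 mg/L.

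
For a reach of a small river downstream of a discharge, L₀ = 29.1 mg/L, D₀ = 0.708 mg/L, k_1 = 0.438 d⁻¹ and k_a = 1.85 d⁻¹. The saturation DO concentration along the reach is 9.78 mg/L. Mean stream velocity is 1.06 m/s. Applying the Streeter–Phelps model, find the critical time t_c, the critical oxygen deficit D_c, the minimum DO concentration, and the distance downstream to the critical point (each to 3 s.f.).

t_c ≈ 0.962 d; D_c ≈ 4.52 mg/L; min DO ≈ 5.26 mg/L; x_c ≈ 88.1 km

At the critical point dD/dt = 0, so k_1 L₀ e^(−k_1 t) = k_a D. Substituting D(t) from the Streeter–Phelps equation and solving for t gives
t_c = ln[(k_a/k_1)(1 − D₀(k_a−k_1)/(k_1 L₀))] / (k_a−k_1).
Here k_a−k_1 = 1.412 d⁻¹ and 1 − D₀(k_a−k_1)/(k_1 L₀) = 1 − 0.708×1.412/(0.438×29.1) = 0.9216, so
t_c = ln(4.224 × 0.9216) / 1.412 = 1.359 / 1.412 = 0.9625 d.
D_c = (k_1/k_a) L₀ e^(−k_1 t_c) = (0.438/1.85) × 29.1 × e^(−0.438×0.9625) = 0.2368 × 29.1 × 0.6560 = 4.520 mg/L.
Minimum DO = C_s − D_c = 9.78 − 4.520 = 5.260 mg/L.
x_c = v t_c = 1.06 m/s × 0.9625 d × 86400 s/d = 88150 m ≈ 88.1 km.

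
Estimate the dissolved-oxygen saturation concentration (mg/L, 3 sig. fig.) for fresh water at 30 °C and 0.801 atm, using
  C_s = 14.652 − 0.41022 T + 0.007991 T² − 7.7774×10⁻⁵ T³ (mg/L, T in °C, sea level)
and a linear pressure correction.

C_s ≈ 5.96 mg/L

At sea level: C_s = 14.652 − 0.41022×30 + 0.007991×30² − 7.7774×10⁻⁵×30³ = 7.437 mg/L.
Pressure correction: C_s' = 7.437 × 0.801 = 5.957 mg/L.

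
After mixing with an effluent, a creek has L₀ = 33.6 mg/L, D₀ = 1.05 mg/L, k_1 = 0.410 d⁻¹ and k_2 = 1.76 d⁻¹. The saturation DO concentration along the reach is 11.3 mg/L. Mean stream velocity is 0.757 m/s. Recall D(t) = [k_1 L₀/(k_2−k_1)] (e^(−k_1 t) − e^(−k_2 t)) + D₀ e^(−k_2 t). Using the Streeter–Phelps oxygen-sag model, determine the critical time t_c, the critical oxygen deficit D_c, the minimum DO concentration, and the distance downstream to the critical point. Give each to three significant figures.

t_c ≈ 0.999 d; D_c ≈ 5.20 mg/L; min DO ≈ 6.10 mg/L; x_c ≈ 65.3 km

With k_2/k_1 = 4.293 and 1 − D₀(k_2−k_1)/(k_1 L₀) = 0.8971,
t_c = ln(4.293 × 0.8971) / (1.76 − 0.410) = ln(3.851) / 1.350 = 1.348/1.350 = 0.9988 d.
D_c = (k_1/k_2) L₀ e^(−k_1 t_c) = (0.410/1.76) × 33.6 × e^(−0.410×0.9988) = 0.2330 × 33.6 × 0.6640 = 5.197 mg/L.
Minimum DO = C_s − D_c = 11.3 − 5.197 = 6.103 mg/L.
x_c = v t_c = 0.757 m/s × 0.9988 d × 86400 s/d = 65320 m ≈ 65.3 km.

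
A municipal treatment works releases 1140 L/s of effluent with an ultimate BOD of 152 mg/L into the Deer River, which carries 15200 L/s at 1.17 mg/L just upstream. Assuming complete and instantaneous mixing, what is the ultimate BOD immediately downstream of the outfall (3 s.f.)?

Flow-weighted mixing: C = (Q_r C_r + Q_w C_w)/(Q_r + Q_w)
= (15200×1.17 + 1140×152)/(15200 + 1140) = 191100/16340 = 11.69 mg/L.

11.7 mg/L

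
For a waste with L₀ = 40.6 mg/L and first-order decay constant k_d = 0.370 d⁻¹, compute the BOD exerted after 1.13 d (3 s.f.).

y ≈ 13.9 mg/L

y_t = L₀(1 − e^(−k_d t)) = 40.6 × (1 − e^(−0.370×1.13))
= 40.6 × (1 − 0.6583) = 40.6 × 0.3417 = 13.87 mg/L.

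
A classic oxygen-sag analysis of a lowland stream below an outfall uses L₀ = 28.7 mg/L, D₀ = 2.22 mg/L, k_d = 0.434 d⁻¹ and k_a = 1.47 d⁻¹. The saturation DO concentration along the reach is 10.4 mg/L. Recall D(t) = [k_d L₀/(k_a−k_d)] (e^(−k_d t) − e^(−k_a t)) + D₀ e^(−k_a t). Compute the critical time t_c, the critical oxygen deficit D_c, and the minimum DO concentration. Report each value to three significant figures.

t_c ≈ 0.981 d; D_c ≈ 5.54 mg/L; min DO ≈ 4.86 mg/L

At the critical point dD/dt = 0, so k_d L₀ e^(−k_d t) = k_a D. Substituting D(t) from the Streeter–Phelps equation and solving for t gives
t_c = ln[(k_a/k_d)(1 − D₀(k_a−k_d)/(k_d L₀))] / (k_a−k_d).
Here k_a−k_d = 1.036 d⁻¹ and 1 − D₀(k_a−k_d)/(k_d L₀) = 1 − 2.22×1.036/(0.434×28.7) = 0.8154, so
t_c = ln(3.387 × 0.8154) / 1.036 = 1.016 / 1.036 = 0.9805 d.
L(t_c) = L₀ e^(−k_d t_c) = 28.7 × 0.6534 = 18.75 mg/L, and at the critical point k_a D_c = k_d L, so D_c = (0.434/1.47) × 18.75 = 5.537 mg/L.
Minimum DO = C_s − D_c = 10.4 − 5.537 = 4.863 mg/L.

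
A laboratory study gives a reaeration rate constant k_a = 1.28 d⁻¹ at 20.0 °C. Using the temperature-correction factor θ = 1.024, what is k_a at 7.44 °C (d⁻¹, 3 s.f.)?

k_a ≈ 0.950 d⁻¹

k_a(T₂) = k_a(T₁) · θ^(T₂−T₁) = 1.28 × 1.024^(7.44−20.0)
= 1.28 × 1.024^-12.6 = 1.28 × 0.7424 = 0.9503 d⁻¹.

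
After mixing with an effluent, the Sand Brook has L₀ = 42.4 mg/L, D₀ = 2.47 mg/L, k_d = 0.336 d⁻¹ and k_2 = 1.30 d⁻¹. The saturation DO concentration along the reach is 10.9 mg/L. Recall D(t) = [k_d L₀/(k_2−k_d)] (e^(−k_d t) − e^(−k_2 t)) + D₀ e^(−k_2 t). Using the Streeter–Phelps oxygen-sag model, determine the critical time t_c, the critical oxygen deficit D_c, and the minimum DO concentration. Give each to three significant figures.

t_c ≈ 1.21 d; D_c ≈ 7.29 mg/L; min DO ≈ 3.61 mg/L

At the critical point dD/dt = 0, so k_d L₀ e^(−k_d t) = k_2 D. Substituting D(t) from the Streeter–Phelps equation and solving for t gives
t_c = ln[(k_2/k_d)(1 − D₀(k_2−k_d)/(k_d L₀))] / (k_2−k_d).
Here k_2−k_d = 0.9640 d⁻¹ and 1 − D₀(k_2−k_d)/(k_d L₀) = 1 − 2.47×0.9640/(0.336×42.4) = 0.8329, so
t_c = ln(3.869 × 0.8329) / 0.9640 = 1.170 / 0.9640 = 1.214 d.
L(t_c) = L₀ e^(−k_d t_c) = 42.4 × 0.6651 = 28.20 mg/L, and at the critical point k_2 D_c = k_d L, so D_c = (0.336/1.30) × 28.20 = 7.288 mg/L.
Minimum DO = C_s − D_c = 10.9 − 7.288 = 3.612 mg/L.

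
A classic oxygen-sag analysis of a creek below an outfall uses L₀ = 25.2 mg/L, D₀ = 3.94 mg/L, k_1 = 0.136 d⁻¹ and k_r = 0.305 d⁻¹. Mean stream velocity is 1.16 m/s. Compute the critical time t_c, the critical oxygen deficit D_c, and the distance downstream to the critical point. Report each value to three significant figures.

With k_r/k_1 = 2.243 and 1 − D₀(k_r−k_1)/(k_1 L₀) = 0.8057,
t_c = ln(2.243 × 0.8057) / (0.305 − 0.136) = ln(1.807) / 0.1690 = 0.5916/0.1690 = 3.501 d.
D_c = (k_1/k_r) L₀ e^(−k_1 t_c) = (0.136/0.305) × 25.2 × e^(−0.136×3.501) = 0.4459 × 25.2 × 0.6212 = 6.980 mg/L.
x_c = v t_c = 1.16 m/s × 3.501 d × 86400 s/d = 350900 m ≈ 351 km.

t_c ≈ 3.50 d; D_c ≈ 6.98 mg/L; x_c ≈ 351 km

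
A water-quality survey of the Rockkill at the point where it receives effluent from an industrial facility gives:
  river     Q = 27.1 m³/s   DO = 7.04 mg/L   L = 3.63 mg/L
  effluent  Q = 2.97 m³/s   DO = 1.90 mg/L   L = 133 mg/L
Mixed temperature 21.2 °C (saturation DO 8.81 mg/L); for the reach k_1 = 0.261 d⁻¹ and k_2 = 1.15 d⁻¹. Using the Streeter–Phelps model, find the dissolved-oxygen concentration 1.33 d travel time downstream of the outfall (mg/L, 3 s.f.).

Mixed DO = (27.1×7.04 + 2.97×1.90)/(27.1+2.97) = 196.4/30.07 = 6.532 mg/L.
Mixed L₀ = (27.1×3.63 + 2.97×133)/(30.07) = 493.4/30.07 = 16.41 mg/L.
Initial deficit D₀ = C_s − DO₀ = 8.81 − 6.532 = 2.278 mg/L.
D(1.33) = [0.261×16.41/(1.15−0.261)](e^(−0.261×1.33) − e^(−1.15×1.33)) + 2.278 e^(−1.15×1.33)
= 4.817 × (0.7067 − 0.2166) + 2.278 × 0.2166 = 2.854 mg/L.
DO = 8.81 − 2.854 = 5.956 mg/L.

DO ≈ 5.96 mg/L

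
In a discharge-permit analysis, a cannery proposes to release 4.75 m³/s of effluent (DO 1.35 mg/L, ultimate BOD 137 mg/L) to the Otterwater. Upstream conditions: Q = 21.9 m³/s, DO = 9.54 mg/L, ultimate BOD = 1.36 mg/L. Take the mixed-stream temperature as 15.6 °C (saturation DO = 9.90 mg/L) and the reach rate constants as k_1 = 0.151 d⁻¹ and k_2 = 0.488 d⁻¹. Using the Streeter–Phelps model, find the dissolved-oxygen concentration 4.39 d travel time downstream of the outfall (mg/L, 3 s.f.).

Mixed DO = (21.9×9.54 + 4.75×1.35)/(21.9+4.75) = 215.3/26.65 = 8.080 mg/L.
Mixed L₀ = (21.9×1.36 + 4.75×137)/(26.65) = 680.5/26.65 = 25.54 mg/L.
Initial deficit D₀ = C_s − DO₀ = 9.90 − 8.080 = 1.820 mg/L.
D(4.39) = [0.151×25.54/(0.488−0.151)](e^(−0.151×4.39) − e^(−0.488×4.39)) + 1.820 e^(−0.488×4.39)
= 11.44 × (0.5154 − 0.1174) + 1.820 × 0.1174 = 4.767 mg/L.
DO = 9.90 − 4.767 = 5.133 mg/L.

DO ≈ 5.13 mg/L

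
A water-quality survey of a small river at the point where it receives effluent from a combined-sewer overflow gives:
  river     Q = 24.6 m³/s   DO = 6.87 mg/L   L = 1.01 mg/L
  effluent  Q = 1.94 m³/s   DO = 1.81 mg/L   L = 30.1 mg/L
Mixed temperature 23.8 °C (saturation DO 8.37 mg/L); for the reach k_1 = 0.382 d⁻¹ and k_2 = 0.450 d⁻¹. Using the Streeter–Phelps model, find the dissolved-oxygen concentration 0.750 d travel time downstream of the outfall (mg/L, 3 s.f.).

Mixed DO = (24.6×6.87 + 1.94×1.81)/(24.6+1.94) = 172.5/26.54 = 6.500 mg/L.
Mixed L₀ = (24.6×1.01 + 1.94×30.1)/(26.54) = 83.24/26.54 = 3.136 mg/L.
Initial deficit D₀ = C_s − DO₀ = 8.37 − 6.500 = 1.870 mg/L.
D(0.750) = [0.382×3.136/(0.450−0.382)](e^(−0.382×0.750) − e^(−0.450×0.750)) + 1.870 e^(−0.450×0.750)
= 17.62 × (0.7509 − 0.7136) + 1.870 × 0.7136 = 1.992 mg/L.
DO = 8.37 − 1.992 = 6.378 mg/L.

DO ≈ 6.38 mg/L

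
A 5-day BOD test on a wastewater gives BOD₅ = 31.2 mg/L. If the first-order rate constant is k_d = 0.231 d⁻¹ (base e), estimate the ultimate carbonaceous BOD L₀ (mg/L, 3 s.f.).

L₀ ≈ 45.6 mg/L

BOD₅ = L₀(1 − e^(−5k_d)) ⇒ L₀ = BOD₅ / (1 − e^(−5×0.231))
= 31.2 / (1 − 0.3151) = 31.2 / 0.6849 = 45.55 mg/L.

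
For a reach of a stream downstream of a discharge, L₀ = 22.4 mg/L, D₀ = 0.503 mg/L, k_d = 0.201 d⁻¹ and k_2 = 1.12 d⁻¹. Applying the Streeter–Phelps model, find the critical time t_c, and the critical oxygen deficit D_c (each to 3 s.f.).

With k_2/k_d = 5.572 and 1 − D₀(k_2−k_d)/(k_d L₀) = 0.8973,
t_c = ln(5.572 × 0.8973) / (1.12 − 0.201) = ln(5.000) / 0.9190 = 1.609/0.9190 = 1.751 d.
L(t_c) = L₀ e^(−k_d t_c) = 22.4 × 0.7033 = 15.75 mg/L, and at the critical point k_2 D_c = k_d L, so D_c = (0.201/1.12) × 15.75 = 2.827 mg/L.

t_c ≈ 1.75 d; D_c ≈ 2.83 mg/L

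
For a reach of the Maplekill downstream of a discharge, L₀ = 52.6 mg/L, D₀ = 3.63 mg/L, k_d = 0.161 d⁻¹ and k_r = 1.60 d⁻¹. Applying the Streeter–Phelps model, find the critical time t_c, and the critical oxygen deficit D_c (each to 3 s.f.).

t_c ≈ 0.929 d; D_c ≈ 4.56 mg/L

With k_r/k_d = 9.938 and 1 − D₀(k_r−k_d)/(k_d L₀) = 0.3832,
t_c = ln(9.938 × 0.3832) / (1.60 − 0.161) = ln(3.808) / 1.439 = 1.337/1.439 = 0.9292 d.
D_c = (k_d/k_r) L₀ e^(−k_d t_c) = (0.161/1.60) × 52.6 × e^(−0.161×0.9292) = 0.1006 × 52.6 × 0.8611 = 4.557 mg/L.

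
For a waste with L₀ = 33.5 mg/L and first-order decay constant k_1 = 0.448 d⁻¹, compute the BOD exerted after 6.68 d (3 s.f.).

y ≈ 31.8 mg/L

y_t = L₀(1 − e^(−k_1 t)) = 33.5 × (1 − e^(−0.448×6.68))
= 33.5 × (1 − 0.05015) = 33.5 × 0.9498 = 31.82 mg/L.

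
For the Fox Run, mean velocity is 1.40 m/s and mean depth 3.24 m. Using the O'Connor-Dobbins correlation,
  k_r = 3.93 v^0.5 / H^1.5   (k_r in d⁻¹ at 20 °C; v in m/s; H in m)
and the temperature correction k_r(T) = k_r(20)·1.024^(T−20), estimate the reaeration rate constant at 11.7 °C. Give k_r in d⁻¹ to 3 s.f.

k_r ≈ 0.655 d⁻¹

k_r(20) = 3.93 × 1.40^0.5 / 3.24^1.5 = 3.93 × 1.183 / 5.832 = 0.7973 d⁻¹.
k_r(11.7) = 0.7973 × 1.024^(11.7−20) = 0.7973 × 0.8213 = 0.6549 d⁻¹.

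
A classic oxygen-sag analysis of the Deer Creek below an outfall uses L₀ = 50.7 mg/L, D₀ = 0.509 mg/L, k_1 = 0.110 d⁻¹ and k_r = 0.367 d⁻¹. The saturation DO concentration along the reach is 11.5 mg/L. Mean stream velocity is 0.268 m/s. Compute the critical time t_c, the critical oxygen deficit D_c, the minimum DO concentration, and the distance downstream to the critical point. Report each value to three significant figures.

t_c ≈ 4.60 d; D_c ≈ 9.17 mg/L; min DO ≈ 2.33 mg/L; x_c ≈ 106 km

At the critical point dD/dt = 0, so k_1 L₀ e^(−k_1 t) = k_r D. Substituting D(t) from the Streeter–Phelps equation and solving for t gives
t_c = ln[(k_r/k_1)(1 − D₀(k_r−k_1)/(k_1 L₀))] / (k_r−k_1).
Here k_r−k_1 = 0.2570 d⁻¹ and 1 − D₀(k_r−k_1)/(k_1 L₀) = 1 − 0.509×0.2570/(0.110×50.7) = 0.9765, so
t_c = ln(3.336 × 0.9765) / 0.2570 = 1.181 / 0.2570 = 4.596 d.
D_c = (k_1/k_r) L₀ e^(−k_1 t_c) = (0.110/0.367) × 50.7 × e^(−0.110×4.596) = 0.2997 × 50.7 × 0.6032 = 9.166 mg/L.
Minimum DO = C_s − D_c = 11.5 − 9.166 = 2.334 mg/L.
x_c = v t_c = 0.268 m/s × 4.596 d × 86400 s/d = 106400 m ≈ 106 km.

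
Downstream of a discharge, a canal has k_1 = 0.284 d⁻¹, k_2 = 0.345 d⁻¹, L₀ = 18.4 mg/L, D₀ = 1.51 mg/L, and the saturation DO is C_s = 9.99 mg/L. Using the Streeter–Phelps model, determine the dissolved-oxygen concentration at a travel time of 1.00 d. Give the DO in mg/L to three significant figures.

DO ≈ 5.10 mg/L

k_1 L₀/(k_2−k_1) = 0.284×18.4/(0.345−0.284) = 5.226/0.06100 = 85.67 mg/L.
e^(−k_1 t) = e^(−0.284×1.000) = 0.7528; e^(−k_2 t) = e^(−0.345×1.000) = 0.7082.
D = 85.67 × (0.7528 − 0.7082) + 1.51 × 0.7082 = 3.816 + 1.069 = 4.885 mg/L.
DO = C_s − D = 9.99 − 4.885 = 5.105 mg/L.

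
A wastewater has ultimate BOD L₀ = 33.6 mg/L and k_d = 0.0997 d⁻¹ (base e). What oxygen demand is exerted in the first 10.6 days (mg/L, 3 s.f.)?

y ≈ 21.9 mg/L

y_t = L₀(1 − e^(−k_d t)) = 33.6 × (1 − e^(−0.0997×10.6))
= 33.6 × (1 − 0.3476) = 33.6 × 0.6524 = 21.92 mg/L.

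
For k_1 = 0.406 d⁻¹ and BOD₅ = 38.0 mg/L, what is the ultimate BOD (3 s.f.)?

BOD₅ = L₀(1 − e^(−5k_1)) ⇒ L₀ = BOD₅ / (1 − e^(−5×0.406))
= 38.0 / (1 − 0.1313) = 38.0 / 0.8687 = 43.75 mg/L.

L₀ ≈ 43.7 mg/L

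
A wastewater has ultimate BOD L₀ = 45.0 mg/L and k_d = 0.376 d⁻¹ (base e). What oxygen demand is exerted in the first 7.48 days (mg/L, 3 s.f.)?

y ≈ 42.3 mg/L

y_t = L₀(1 − e^(−k_d t)) = 45.0 × (1 − e^(−0.376×7.48))
= 45.0 × (1 − 0.06006) = 45.0 × 0.9399 = 42.30 mg/L.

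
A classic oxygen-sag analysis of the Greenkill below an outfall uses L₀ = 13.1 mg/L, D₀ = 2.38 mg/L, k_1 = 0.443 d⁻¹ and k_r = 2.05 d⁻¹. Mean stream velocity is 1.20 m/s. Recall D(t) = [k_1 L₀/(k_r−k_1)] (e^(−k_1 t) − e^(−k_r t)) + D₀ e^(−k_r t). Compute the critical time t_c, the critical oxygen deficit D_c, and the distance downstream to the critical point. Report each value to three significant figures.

At the critical point dD/dt = 0, so k_1 L₀ e^(−k_1 t) = k_r D. Substituting D(t) from the Streeter–Phelps equation and solving for t gives
t_c = ln[(k_r/k_1)(1 − D₀(k_r−k_1)/(k_1 L₀))] / (k_r−k_1).
Here k_r−k_1 = 1.607 d⁻¹ and 1 − D₀(k_r−k_1)/(k_1 L₀) = 1 − 2.38×1.607/(0.443×13.1) = 0.3410, so
t_c = ln(4.628 × 0.3410) / 1.607 = 0.4560 / 1.607 = 0.2838 d.
D_c = (k_1/k_r) L₀ e^(−k_1 t_c) = (0.443/2.05) × 13.1 × e^(−0.443×0.2838) = 0.2161 × 13.1 × 0.8819 = 2.496 mg/L.
x_c = v t_c = 1.20 m/s × 0.2838 d × 86400 s/d = 29420 m ≈ 29.4 km.

t_c ≈ 0.284 d; D_c ≈ 2.50 mg/L; x_c ≈ 29.4 km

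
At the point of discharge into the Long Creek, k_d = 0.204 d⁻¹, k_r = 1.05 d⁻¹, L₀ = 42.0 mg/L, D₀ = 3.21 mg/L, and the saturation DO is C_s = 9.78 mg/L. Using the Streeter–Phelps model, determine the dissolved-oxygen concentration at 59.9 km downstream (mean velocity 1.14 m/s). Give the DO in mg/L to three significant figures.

Travel time t = x/v = 59.9 km / (1.14 m/s) = 59900 m / 1.14 m/s = 52540 s = 0.6081 d.
k_d L₀/(k_r−k_d) = 0.204×42.0/(1.05−0.204) = 8.568/0.8460 = 10.13 mg/L.
e^(−k_d t) = e^(−0.204×0.6081) = 0.8833; e^(−k_r t) = e^(−1.05×0.6081) = 0.5281.
D = 10.13 × (0.8833 − 0.5281) + 3.21 × 0.5281 = 3.598 + 1.695 = 5.293 mg/L.
DO = C_s − D = 9.78 − 5.293 = 4.487 mg/L.

DO ≈ 4.49 mg/L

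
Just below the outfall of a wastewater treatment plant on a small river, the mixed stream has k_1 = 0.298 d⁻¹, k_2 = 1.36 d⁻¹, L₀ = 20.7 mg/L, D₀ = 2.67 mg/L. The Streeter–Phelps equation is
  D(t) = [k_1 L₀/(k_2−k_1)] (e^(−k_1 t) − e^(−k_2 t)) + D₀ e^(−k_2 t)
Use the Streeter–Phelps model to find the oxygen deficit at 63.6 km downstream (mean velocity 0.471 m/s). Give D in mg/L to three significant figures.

Travel time t = x/v = 63.6 km / (0.471 m/s) = 63600 m / 0.471 m/s = 135000 s = 1.563 d.
k_1 L₀/(k_2−k_1) = 0.298×20.7/(1.36−0.298) = 6.169/1.062 = 5.808 mg/L.
e^(−k_1 t) = e^(−0.298×1.563) = 0.6277; e^(−k_2 t) = e^(−1.36×1.563) = 0.1194.
D = 5.808 × (0.6277 − 0.1194) + 2.67 × 0.1194 = 2.952 + 0.3187 = 3.271 mg/L.

D ≈ 3.27 mg/L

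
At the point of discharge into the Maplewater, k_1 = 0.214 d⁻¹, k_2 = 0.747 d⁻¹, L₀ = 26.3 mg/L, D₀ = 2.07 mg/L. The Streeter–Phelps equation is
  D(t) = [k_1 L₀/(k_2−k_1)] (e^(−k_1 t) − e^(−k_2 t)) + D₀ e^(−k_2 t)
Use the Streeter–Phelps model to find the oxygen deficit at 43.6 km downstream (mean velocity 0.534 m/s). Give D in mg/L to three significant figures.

D ≈ 4.44 mg/L

Travel time t = x/v = 43.6 km / (0.534 m/s) = 43600 m / 0.534 m/s = 81650 s = 0.9450 d.
k_1 L₀/(k_2−k_1) = 0.214×26.3/(0.747−0.214) = 5.628/0.5330 = 10.56 mg/L.
e^(−k_1 t) = e^(−0.214×0.9450) = 0.8169; e^(−k_2 t) = e^(−0.747×0.9450) = 0.4937.
D = 10.56 × (0.8169 − 0.4937) + 2.07 × 0.4937 = 3.413 + 1.022 = 4.435 mg/L.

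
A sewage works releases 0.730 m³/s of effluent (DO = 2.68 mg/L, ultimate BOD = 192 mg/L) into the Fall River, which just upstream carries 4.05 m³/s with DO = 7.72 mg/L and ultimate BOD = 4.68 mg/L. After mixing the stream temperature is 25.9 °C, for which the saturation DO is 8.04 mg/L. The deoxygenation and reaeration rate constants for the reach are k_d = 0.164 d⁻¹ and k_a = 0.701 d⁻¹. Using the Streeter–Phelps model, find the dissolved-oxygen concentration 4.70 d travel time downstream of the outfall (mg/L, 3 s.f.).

Mixed DO = (4.05×7.72 + 0.730×2.68)/(4.05+0.730) = 33.22/4.780 = 6.950 mg/L.
Mixed L₀ = (4.05×4.68 + 0.730×192)/(4.780) = 159.1/4.780 = 33.29 mg/L.
Initial deficit D₀ = C_s − DO₀ = 8.04 − 6.950 = 1.090 mg/L.
D(4.70) = [0.164×33.29/(0.701−0.164)](e^(−0.164×4.70) − e^(−0.701×4.70)) + 1.090 e^(−0.701×4.70)
= 10.17 × (0.4626 − 0.03708) + 1.090 × 0.03708 = 4.367 mg/L.
DO = 8.04 − 4.367 = 3.673 mg/L.

DO ≈ 3.67 mg/L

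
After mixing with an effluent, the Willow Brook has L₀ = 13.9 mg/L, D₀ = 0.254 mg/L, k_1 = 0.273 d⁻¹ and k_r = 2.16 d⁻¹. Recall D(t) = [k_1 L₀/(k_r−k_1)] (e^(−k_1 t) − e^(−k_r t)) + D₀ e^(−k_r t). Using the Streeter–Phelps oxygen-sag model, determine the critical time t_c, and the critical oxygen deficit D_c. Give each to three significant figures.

t_c ≈ 1.02 d; D_c ≈ 1.33 mg/L

At the critical point dD/dt = 0, so k_1 L₀ e^(−k_1 t) = k_r D. Substituting D(t) from the Streeter–Phelps equation and solving for t gives
t_c = ln[(k_r/k_1)(1 − D₀(k_r−k_1)/(k_1 L₀))] / (k_r−k_1).
Here k_r−k_1 = 1.887 d⁻¹ and 1 − D₀(k_r−k_1)/(k_1 L₀) = 1 − 0.254×1.887/(0.273×13.9) = 0.8737, so
t_c = ln(7.912 × 0.8737) / 1.887 = 1.933 / 1.887 = 1.025 d.
L(t_c) = L₀ e^(−k_1 t_c) = 13.9 × 0.7560 = 10.51 mg/L, and at the critical point k_r D_c = k_1 L, so D_c = (0.273/2.16) × 10.51 = 1.328 mg/L.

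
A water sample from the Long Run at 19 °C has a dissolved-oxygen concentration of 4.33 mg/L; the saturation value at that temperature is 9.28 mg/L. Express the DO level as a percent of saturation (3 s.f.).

46.7 % saturation

% saturation = C/C_s × 100 = 4.33/9.28 × 100 = 46.7 %.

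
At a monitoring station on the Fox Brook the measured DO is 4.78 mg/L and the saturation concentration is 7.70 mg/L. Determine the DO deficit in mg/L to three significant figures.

D ≈ 2.92 mg/L

D = C_s − C = 7.70 − 4.78 = 2.92 mg/L.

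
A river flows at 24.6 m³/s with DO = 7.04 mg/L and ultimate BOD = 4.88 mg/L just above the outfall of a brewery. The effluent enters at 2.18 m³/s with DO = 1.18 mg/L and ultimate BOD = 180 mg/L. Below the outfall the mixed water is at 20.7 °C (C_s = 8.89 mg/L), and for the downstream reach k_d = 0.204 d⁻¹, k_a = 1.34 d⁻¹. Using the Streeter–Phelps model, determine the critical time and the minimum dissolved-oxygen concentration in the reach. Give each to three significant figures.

Mixed DO = (24.6×7.04 + 2.18×1.18)/(24.6+2.18) = 175.8/26.78 = 6.563 mg/L.
Mixed L₀ = (24.6×4.88 + 2.18×180)/(26.78) = 512.4/26.78 = 19.14 mg/L.
Initial deficit D₀ = C_s − DO₀ = 8.89 − 6.563 = 2.327 mg/L.
t_c = (1/1.136) ln[(1.34/0.204)(1 − 2.327×1.136/(0.204×19.14))] = 0.8803 × ln(2.120) = 0.6616 d.
D_c = (0.204/1.34) × 19.14 × e^(−0.204×0.6616) = 0.1522 × 19.14 × 0.8737 = 2.545 mg/L.
Minimum DO = 8.89 − 2.545 = 6.345 mg/L.

t_c ≈ 0.662 d; minimum DO ≈ 6.34 mg/L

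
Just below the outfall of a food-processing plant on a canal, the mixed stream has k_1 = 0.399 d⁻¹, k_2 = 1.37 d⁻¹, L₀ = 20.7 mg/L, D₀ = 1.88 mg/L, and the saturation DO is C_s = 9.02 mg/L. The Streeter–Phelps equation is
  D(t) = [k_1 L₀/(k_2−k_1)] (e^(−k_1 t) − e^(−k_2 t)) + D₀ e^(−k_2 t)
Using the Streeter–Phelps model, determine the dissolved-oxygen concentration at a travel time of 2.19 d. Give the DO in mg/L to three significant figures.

DO ≈ 5.80 mg/L

k_1 L₀/(k_2−k_1) = 0.399×20.7/(1.37−0.399) = 8.259/0.9710 = 8.506 mg/L.
e^(−k_1 t) = e^(−0.399×2.190) = 0.4174; e^(−k_2 t) = e^(−1.37×2.190) = 0.04977.
D = 8.506 × (0.4174 − 0.04977) + 1.88 × 0.04977 = 3.127 + 0.09357 = 3.220 mg/L.
DO = C_s − D = 9.02 − 3.220 = 5.800 mg/L.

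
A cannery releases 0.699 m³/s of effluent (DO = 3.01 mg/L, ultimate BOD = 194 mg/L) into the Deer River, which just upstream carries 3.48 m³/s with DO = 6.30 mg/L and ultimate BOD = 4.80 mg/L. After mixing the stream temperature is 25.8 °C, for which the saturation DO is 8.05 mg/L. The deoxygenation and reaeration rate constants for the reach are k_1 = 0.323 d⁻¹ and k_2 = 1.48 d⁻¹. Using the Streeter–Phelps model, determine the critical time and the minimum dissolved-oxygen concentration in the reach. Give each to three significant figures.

t_c ≈ 1.09 d; minimum DO ≈ 2.46 mg/L

Mixed DO = (3.48×6.30 + 0.699×3.01)/(3.48+0.699) = 24.03/4.179 = 5.750 mg/L.
Mixed L₀ = (3.48×4.80 + 0.699×194)/(4.179) = 152.3/4.179 = 36.45 mg/L.
Initial deficit D₀ = C_s − DO₀ = 8.05 − 5.750 = 2.300 mg/L.
t_c = (1/1.157) ln[(1.48/0.323)(1 − 2.300×1.157/(0.323×36.45))] = 0.8643 × ln(3.546) = 1.094 d.
D_c = (0.323/1.48) × 36.45 × e^(−0.323×1.094) = 0.2182 × 36.45 × 0.7023 = 5.586 mg/L.
Minimum DO = 8.05 − 5.586 = 2.464 mg/L.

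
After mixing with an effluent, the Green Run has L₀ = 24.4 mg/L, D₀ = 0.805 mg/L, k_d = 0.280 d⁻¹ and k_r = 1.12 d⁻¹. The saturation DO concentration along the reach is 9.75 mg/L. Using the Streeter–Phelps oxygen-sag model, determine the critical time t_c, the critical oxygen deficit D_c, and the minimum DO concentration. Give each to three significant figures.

t_c ≈ 1.53 d; D_c ≈ 3.98 mg/L; min DO ≈ 5.77 mg/L

At the critical point dD/dt = 0, so k_d L₀ e^(−k_d t) = k_r D. Substituting D(t) from the Streeter–Phelps equation and solving for t gives
t_c = ln[(k_r/k_d)(1 − D₀(k_r−k_d)/(k_d L₀))] / (k_r−k_d).
Here k_r−k_d = 0.8400 d⁻¹ and 1 − D₀(k_r−k_d)/(k_d L₀) = 1 − 0.805×0.8400/(0.280×24.4) = 0.9010, so
t_c = ln(4.000 × 0.9010) / 0.8400 = 1.282 / 0.8400 = 1.526 d.
L(t_c) = L₀ e^(−k_d t_c) = 24.4 × 0.6522 = 15.91 mg/L, and at the critical point k_r D_c = k_d L, so D_c = (0.280/1.12) × 15.91 = 3.979 mg/L.
Minimum DO = C_s − D_c = 9.75 − 3.979 = 5.771 mg/L.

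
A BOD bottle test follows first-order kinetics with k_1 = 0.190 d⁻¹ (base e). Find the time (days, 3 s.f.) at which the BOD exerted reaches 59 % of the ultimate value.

y/L₀ = 1 − e^(−k_1 t) = 0.59 ⇒ e^(−k_1 t) = 0.410
t = −ln(0.410) / 0.190 = 0.8916 / 0.190 = 4.693 d.

t ≈ 4.69 d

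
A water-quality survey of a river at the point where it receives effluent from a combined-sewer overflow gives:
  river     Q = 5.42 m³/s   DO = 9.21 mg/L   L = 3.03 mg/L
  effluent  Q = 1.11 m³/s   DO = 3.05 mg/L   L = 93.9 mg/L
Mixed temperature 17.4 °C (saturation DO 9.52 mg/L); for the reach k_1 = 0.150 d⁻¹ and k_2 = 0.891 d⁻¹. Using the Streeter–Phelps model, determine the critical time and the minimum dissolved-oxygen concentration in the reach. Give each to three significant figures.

Mixed DO = (5.42×9.21 + 1.11×3.05)/(5.42+1.11) = 53.30/6.530 = 8.163 mg/L.
Mixed L₀ = (5.42×3.03 + 1.11×93.9)/(6.530) = 120.7/6.530 = 18.48 mg/L.
Initial deficit D₀ = C_s − DO₀ = 9.52 − 8.163 = 1.357 mg/L.
t_c = (1/0.7410) ln[(0.891/0.150)(1 − 1.357×0.7410/(0.150×18.48))] = 1.350 × ln(3.785) = 1.796 d.
D_c = (0.150/0.891) × 18.48 × e^(−0.150×1.796) = 0.1684 × 18.48 × 0.7638 = 2.376 mg/L.
Minimum DO = 9.52 − 2.376 = 7.144 mg/L.

t_c ≈ 1.80 d; minimum DO ≈ 7.14 mg/L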